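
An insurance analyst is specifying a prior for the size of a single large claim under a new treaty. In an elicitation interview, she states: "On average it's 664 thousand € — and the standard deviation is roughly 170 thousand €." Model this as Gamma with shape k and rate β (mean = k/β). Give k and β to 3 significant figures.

For Gamma(k, rate β): mean = k/β, variance = k/β², so CV = 1/√k.
CV = SD/mean = 170/664 = 0.256, hence k = 1/CV² = 15.3.
Then β = k/mean = 15.3/664 = 0.023.

k ≈ 15.3, β ≈ 0.023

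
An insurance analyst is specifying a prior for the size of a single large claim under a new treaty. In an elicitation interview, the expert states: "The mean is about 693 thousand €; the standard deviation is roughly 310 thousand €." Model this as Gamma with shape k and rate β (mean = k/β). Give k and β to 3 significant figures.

k ≈ 5, β ≈ 0.00721

For Gamma(k, rate β): mean = k/β, variance = k/β², so CV = 1/√k.
CV = SD/mean = 310/693 = 0.4473, hence k = 1/CV² = 5.
Then β = k/mean = 5/693 = 0.00721.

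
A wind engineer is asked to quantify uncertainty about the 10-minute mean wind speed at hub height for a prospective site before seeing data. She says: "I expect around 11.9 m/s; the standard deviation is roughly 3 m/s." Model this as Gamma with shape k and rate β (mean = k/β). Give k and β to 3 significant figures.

For Gamma(k, rate β): mean = k/β, variance = k/β², so CV = 1/√k.
CV = SD/mean = 3/11.9 = 0.2521, hence k = 1/CV² = 15.7.
Then β = k/mean = 15.7/11.9 = 1.32.

k ≈ 15.7, β ≈ 1.32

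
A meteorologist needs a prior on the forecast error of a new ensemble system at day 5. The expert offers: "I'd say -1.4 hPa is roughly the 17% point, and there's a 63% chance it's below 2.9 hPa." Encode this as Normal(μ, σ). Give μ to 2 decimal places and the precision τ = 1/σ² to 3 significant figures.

μ = 1.79, τ = 0.0894

For Normal(μ,σ), the p-quantile is μ + z_p·σ. Here z_{0.17} = -0.9542, z_{0.63} = 0.3319.
So -1.4 = μ − 0.9542σ and 2.9 = μ + 0.3319σ.
Subtracting: σ = (2.9 − -1.4)/(0.3319 − (-0.9542)) = 3.34.
Then μ = -1.4 − (-0.9542)·3.34 = 1.79.
Precision τ = 1/σ² = 1/3.344² = 0.0894.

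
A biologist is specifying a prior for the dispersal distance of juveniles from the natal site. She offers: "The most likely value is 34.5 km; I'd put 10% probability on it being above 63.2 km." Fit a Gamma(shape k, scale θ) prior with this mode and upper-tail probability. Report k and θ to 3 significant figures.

Gamma(k,θ) with k>1 has mode (k−1)θ, so θ = 34.5/(k−1).
Need P(X < 63.2) = 0.9 with θ tied to k this way. Start at k = 2, θ = 34.5: P(X<63.2) ≈ 0.547.
Too low — raise k to concentrate. Iterating converges to k ≈ 6.2.
Then θ = 34.5/(6.2−1) ≈ 6.63.

k ≈ 6.2, θ ≈ 6.63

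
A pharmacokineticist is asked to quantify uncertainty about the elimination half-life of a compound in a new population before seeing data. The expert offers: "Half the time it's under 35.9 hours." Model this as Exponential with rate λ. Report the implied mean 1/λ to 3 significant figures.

mean ≈ 51.8 hours

Exponential median = ln 2 / λ, so λ = ln 2 / 35.9 = 0.0193.
Mean = 1/λ = 51.8 hours.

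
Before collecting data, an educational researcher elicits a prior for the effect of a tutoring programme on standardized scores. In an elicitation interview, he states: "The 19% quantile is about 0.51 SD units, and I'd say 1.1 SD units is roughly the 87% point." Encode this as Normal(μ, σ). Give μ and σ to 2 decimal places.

μ = 0.77, σ = 0.29

The p-quantile of Normal(μ,σ) is μ + z_p·σ, with z_{0.19} = -0.8779 and z_{0.87} = 1.126.
Eliminate σ: μ = (z₂·x₁ − z₁·x₂)/(z₂ − z₁) = (1.126·0.51 − (-0.8779)·1.1)/2.004 = 0.77.
Then σ = (x₂ − x₁)/(z₂ − z₁) = (1.1 − 0.51)/2.004 = 0.29.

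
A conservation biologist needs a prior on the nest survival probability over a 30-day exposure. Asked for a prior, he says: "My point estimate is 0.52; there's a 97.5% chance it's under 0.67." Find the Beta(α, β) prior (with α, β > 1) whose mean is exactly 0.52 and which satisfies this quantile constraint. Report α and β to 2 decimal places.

With mean 0.52 fixed, write α = 0.52s, β = 0.48s where s = α+β.
Need P(θ < 0.67) = 0.975 under Beta(0.52s, 0.48s). Normal approximation: (q−m)/√(m(1−m)/s) ≈ z_{0.975} = 1.96, so s ≈ 0.52·0.48·(1.96)²/(0.67−0.52)² = 42.6.
At s = 42.6: P(θ<0.67) ≈ 0.978. Adjusting to match 0.975 gives s ≈ 40.63.
So α = 0.52·40.63 ≈ 21.13, β = 0.48·40.63 ≈ 19.50.

α ≈ 21.13, β ≈ 19.50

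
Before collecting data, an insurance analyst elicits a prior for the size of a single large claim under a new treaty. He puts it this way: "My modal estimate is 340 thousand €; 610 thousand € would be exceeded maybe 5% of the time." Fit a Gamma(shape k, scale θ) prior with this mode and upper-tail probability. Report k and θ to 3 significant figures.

k ≈ 9.16, θ ≈ 41.7

Gamma(k,θ) with k>1 has mode (k−1)θ, so θ = 340/(k−1).
Need P(X < 610) = 0.95 with θ tied to k this way. Start at k = 2, θ = 340: P(X<610) ≈ 0.535.
Too low — raise k to concentrate. Iterating converges to k ≈ 9.16.
Then θ = 340/(9.16−1) ≈ 41.7.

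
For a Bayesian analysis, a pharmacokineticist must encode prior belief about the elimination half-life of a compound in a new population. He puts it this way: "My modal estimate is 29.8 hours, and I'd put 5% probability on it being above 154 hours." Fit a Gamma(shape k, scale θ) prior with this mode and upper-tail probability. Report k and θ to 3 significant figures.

Gamma(k,θ) with k>1 has mode (k−1)θ, so θ = 29.8/(k−1).
Need P(X < 154) = 0.95 with θ tied to k this way. Start at k = 2, θ = 29.8: P(X<154) ≈ 0.965.
Too high — lower k to spread out. Iterating converges to k ≈ 1.88.
Then θ = 29.8/(1.88−1) ≈ 33.9.

k ≈ 1.88, θ ≈ 33.9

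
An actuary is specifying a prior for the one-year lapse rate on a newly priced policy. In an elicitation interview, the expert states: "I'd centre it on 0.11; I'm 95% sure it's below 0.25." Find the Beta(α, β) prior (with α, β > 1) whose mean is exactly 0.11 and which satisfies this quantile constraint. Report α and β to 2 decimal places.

With mean 0.11 fixed, write α = 0.11s, β = 0.89s where s = α+β.
Need P(θ < 0.25) = 0.95 under Beta(0.11s, 0.89s). Normal approximation: (q−m)/√(m(1−m)/s) ≈ z_{0.95} = 1.64, so s ≈ 0.11·0.89·(1.64)²/(0.25−0.11)² = 13.5.
At s = 13.5: P(θ<0.25) ≈ 0.931. Adjusting to match 0.95 gives s ≈ 17.64.
So α = 0.11·17.64 ≈ 1.94, β = 0.89·17.64 ≈ 15.70.

α ≈ 1.94, β ≈ 15.70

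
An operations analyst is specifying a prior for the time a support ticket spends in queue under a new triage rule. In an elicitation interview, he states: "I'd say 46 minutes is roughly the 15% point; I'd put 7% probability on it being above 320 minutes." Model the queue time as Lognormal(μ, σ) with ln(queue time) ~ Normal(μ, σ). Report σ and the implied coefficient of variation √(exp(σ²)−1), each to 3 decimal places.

If T ~ Lognormal(μ,σ) then ln T ~ Normal(μ,σ), so the p-quantile of ln T is μ + z_p·σ.
ln(46) = 3.829 and ln(320) = 5.768; z_{0.15} = -1.036, z_{0.93} = 1.476.
σ = (5.768 − 3.829)/(1.476 − (-1.036)) = 0.772.
μ = 3.829 − (-1.036)·0.772 = 4.629.
CV = √(exp(σ²)−1) = √(exp(0.5961)−1) = 0.903.

σ ≈ 0.772, CV ≈ 0.903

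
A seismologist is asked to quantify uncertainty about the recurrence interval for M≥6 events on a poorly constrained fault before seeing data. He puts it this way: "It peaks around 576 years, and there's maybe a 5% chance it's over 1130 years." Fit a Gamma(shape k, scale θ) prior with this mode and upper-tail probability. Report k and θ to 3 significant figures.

k ≈ 7.11, θ ≈ 94.3

Gamma(k,θ) with k>1 has mode (k−1)θ, so θ = 576/(k−1).
Need P(X < 1130) = 0.95 with θ tied to k this way. Start at k = 2, θ = 576: P(X<1130) ≈ 0.584.
Too low — raise k to concentrate. Iterating converges to k ≈ 7.11.
Then θ = 576/(7.11−1) ≈ 94.3.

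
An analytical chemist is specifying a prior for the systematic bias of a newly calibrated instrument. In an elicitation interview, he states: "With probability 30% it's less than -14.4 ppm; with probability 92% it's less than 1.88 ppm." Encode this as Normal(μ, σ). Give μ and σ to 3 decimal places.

The p-quantile of Normal(μ,σ) is μ + z_p·σ, with z_{0.3} = -0.5244 and z_{0.92} = 1.405.
Eliminate σ: μ = (z₂·x₁ − z₁·x₂)/(z₂ − z₁) = (1.405·-14.4 − (-0.5244)·1.88)/1.929 = -9.975.
Then σ = (x₂ − x₁)/(z₂ − z₁) = (1.88 − -14.4)/1.929 = 8.438.

μ = -9.975, σ = 8.438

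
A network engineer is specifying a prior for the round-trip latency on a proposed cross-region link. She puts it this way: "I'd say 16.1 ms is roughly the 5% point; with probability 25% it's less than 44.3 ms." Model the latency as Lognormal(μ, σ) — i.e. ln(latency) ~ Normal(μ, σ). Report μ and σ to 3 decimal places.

μ ≈ 4.495, σ ≈ 1.043

If T ~ Lognormal(μ,σ) then ln T ~ Normal(μ,σ), so the p-quantile of ln T is μ + z_p·σ.
ln(16.1) = 2.779 and ln(44.3) = 3.791; z_{0.05} = -1.645, z_{0.25} = -0.6745.
σ = (3.791 − 2.779)/(-0.6745 − (-1.645)) = 1.043.
μ = 2.779 − (-1.645)·1.043 = 4.495.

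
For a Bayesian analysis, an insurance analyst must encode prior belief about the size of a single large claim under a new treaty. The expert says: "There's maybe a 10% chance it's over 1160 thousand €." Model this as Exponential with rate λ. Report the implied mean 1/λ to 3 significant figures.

P(T > 1160.0) = e^(−λ·1160.0) = 0.1, so λ = −ln(0.1)/1160.0 = 0.00198.
Mean = 1/λ = 504 thousand €.

mean ≈ 504 thousand €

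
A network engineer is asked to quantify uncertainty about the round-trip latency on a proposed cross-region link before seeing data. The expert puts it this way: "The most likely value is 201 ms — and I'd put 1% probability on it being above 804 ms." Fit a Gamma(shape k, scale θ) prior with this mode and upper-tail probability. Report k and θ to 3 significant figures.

k ≈ 3.18, θ ≈ 92.4

Gamma(k,θ) with k>1 has mode (k−1)θ, so θ = 201/(k−1).
Need P(X < 804) = 0.99 with θ tied to k this way. Start at k = 2, θ = 201: P(X<804) ≈ 0.908.
Too low — raise k to concentrate. Iterating converges to k ≈ 3.18.
Then θ = 201/(3.18−1) ≈ 92.4.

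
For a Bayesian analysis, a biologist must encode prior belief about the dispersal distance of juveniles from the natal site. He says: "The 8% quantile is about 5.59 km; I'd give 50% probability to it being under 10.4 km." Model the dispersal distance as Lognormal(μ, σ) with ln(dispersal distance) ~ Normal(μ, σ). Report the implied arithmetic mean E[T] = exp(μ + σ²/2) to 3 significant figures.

E[T] ≈ 11.5 km

If T ~ Lognormal(μ,σ) then ln T ~ Normal(μ,σ), so the p-quantile of ln T is μ + z_p·σ.
ln(5.59) = 1.721 and ln(10.4) = 2.342; z_{0.08} = -1.405, z_{0.5} = 0.
σ = (2.342 − 1.721)/(0 − (-1.405)) = 0.442.
μ = 1.721 − (-1.405)·0.442 = 2.342.
E[T] = exp(μ + σ²/2) = exp(2.342 + 0.0976) = 11.5 km.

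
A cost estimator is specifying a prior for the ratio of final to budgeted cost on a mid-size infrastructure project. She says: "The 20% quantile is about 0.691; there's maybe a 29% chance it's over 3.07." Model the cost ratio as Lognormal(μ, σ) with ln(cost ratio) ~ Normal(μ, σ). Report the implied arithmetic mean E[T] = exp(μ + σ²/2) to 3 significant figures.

If T ~ Lognormal(μ,σ) then ln T ~ Normal(μ,σ), so the p-quantile of ln T is μ + z_p·σ.
ln(0.691) = -0.3696 and ln(3.07) = 1.122; z_{0.2} = -0.8416, z_{0.71} = 0.5534.
σ = (1.122 − -0.3696)/(0.5534 − (-0.8416)) = 1.069.
μ = -0.3696 − (-0.8416)·1.069 = 0.530.
E[T] = exp(μ + σ²/2) = exp(0.530 + 0.5714) = 3.01.

E[T] ≈ 3.01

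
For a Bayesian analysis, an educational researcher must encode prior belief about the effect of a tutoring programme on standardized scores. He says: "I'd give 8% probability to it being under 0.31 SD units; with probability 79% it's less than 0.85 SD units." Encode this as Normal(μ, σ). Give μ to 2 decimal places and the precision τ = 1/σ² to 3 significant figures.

μ = 0.65, τ = 16.8

For Normal(μ,σ), the p-quantile is μ + z_p·σ. Here z_{0.08} = -1.405, z_{0.79} = 0.8064.
So 0.31 = μ − 1.405σ and 0.85 = μ + 0.8064σ.
Subtracting: σ = (0.85 − 0.31)/(0.8064 − (-1.405)) = 0.24.
Then μ = 0.31 − (-1.405)·0.24 = 0.65.
Precision τ = 1/σ² = 1/0.2442² = 16.8.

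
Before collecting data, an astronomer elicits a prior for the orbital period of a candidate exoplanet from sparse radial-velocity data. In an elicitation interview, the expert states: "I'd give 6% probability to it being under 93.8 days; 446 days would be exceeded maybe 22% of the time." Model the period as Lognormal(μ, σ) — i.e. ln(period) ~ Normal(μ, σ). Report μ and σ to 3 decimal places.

If T ~ Lognormal(μ,σ) then ln T ~ Normal(μ,σ), so the p-quantile of ln T is μ + z_p·σ.
ln(93.8) = 4.541 and ln(446) = 6.1; z_{0.06} = -1.555, z_{0.78} = 0.7722.
σ = (6.1 − 4.541)/(0.7722 − (-1.555)) = 0.670.
μ = 4.541 − (-1.555)·0.670 = 5.583.

μ ≈ 5.583, σ ≈ 0.670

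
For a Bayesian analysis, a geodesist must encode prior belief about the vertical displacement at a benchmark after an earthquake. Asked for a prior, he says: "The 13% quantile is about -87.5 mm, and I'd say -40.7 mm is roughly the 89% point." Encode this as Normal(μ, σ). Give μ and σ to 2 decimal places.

The p-quantile of Normal(μ,σ) is μ + z_p·σ, with z_{0.13} = -1.126 and z_{0.89} = 1.227.
Eliminate σ: μ = (z₂·x₁ − z₁·x₂)/(z₂ − z₁) = (1.227·-87.5 − (-1.126)·-40.7)/2.353 = -65.10.
Then σ = (x₂ − x₁)/(z₂ − z₁) = (-40.7 − -87.5)/2.353 = 19.89.

μ = -65.10, σ = 19.89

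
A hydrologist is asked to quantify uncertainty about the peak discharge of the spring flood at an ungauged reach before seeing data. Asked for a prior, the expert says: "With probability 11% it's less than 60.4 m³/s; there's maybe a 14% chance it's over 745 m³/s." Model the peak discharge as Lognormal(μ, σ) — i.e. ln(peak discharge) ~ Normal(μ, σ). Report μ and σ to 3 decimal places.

If T ~ Lognormal(μ,σ) then ln T ~ Normal(μ,σ), so the p-quantile of ln T is μ + z_p·σ.
ln(60.4) = 4.101 and ln(745) = 6.613; z_{0.11} = -1.227, z_{0.86} = 1.08.
σ = (6.613 − 4.101)/(1.08 − (-1.227)) = 1.089.
μ = 4.101 − (-1.227)·1.089 = 5.437.

μ ≈ 5.437, σ ≈ 1.089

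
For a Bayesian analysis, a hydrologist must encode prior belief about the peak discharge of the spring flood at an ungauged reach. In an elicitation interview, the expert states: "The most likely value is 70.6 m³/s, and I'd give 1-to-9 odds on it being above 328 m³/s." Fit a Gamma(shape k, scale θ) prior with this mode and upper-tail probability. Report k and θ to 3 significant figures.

Gamma(k,θ) with k>1 has mode (k−1)θ, so θ = 70.6/(k−1).
Need P(X < 328) = 0.9 with θ tied to k this way. Start at k = 2, θ = 70.6: P(X<328) ≈ 0.946.
Too high — lower k to spread out. Iterating converges to k ≈ 1.76.
Then θ = 70.6/(1.76−1) ≈ 93.

k ≈ 1.76, θ ≈ 93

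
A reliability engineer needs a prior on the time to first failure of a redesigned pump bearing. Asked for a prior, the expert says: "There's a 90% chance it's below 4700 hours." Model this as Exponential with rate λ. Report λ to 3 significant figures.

P(T < 4700.0) = 1 − e^(−λ·4700.0) = 0.9, so λ = −ln(1−0.9)/4700.0 = −ln(0.1)/4700.0 = 0.00049.

λ ≈ 0.00049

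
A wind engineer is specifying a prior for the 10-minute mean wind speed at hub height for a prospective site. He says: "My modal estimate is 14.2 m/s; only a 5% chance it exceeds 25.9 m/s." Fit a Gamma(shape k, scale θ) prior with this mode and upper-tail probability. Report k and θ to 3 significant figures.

Gamma(k,θ) with k>1 has mode (k−1)θ, so θ = 14.2/(k−1).
Need P(X < 25.9) = 0.95 with θ tied to k this way. Start at k = 2, θ = 14.2: P(X<25.9) ≈ 0.544.
Too low — raise k to concentrate. Iterating converges to k ≈ 8.71.
Then θ = 14.2/(8.71−1) ≈ 1.84.

k ≈ 8.71, θ ≈ 1.84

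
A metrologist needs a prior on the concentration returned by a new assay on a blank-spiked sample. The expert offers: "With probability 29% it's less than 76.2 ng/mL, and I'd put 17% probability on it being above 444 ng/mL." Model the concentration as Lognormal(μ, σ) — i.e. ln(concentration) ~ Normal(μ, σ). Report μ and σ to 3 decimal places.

If T ~ Lognormal(μ,σ) then ln T ~ Normal(μ,σ), so the p-quantile of ln T is μ + z_p·σ.
ln(76.2) = 4.333 and ln(444) = 6.096; z_{0.29} = -0.5534, z_{0.83} = 0.9542.
σ = (6.096 − 4.333)/(0.9542 − (-0.5534)) = 1.169.
μ = 4.333 − (-0.5534)·1.169 = 4.980.

μ ≈ 4.980, σ ≈ 1.169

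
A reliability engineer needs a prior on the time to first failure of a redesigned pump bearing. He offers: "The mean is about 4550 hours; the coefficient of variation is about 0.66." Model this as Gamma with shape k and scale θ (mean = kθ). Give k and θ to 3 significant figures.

For Gamma(k, scale θ): mean = kθ, variance = kθ², so CV = 1/√k.
CV = 0.66, hence k = 1/CV² = 2.3.
Then θ = mean/k = 4550/2.3 = 1980.

k ≈ 2.3, θ ≈ 1980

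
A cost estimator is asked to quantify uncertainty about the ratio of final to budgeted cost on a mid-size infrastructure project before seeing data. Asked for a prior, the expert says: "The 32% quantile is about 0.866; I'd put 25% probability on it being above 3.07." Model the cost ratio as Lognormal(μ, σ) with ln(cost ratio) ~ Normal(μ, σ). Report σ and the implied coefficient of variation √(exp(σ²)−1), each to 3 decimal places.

If T ~ Lognormal(μ,σ) then ln T ~ Normal(μ,σ), so the p-quantile of ln T is μ + z_p·σ.
ln(0.866) = -0.1439 and ln(3.07) = 1.122; z_{0.32} = -0.4677, z_{0.75} = 0.6745.
σ = (1.122 − -0.1439)/(0.6745 − (-0.4677)) = 1.108.
μ = -0.1439 − (-0.4677)·1.108 = 0.374.
CV = √(exp(σ²)−1) = √(exp(1.2277)−1) = 1.553.

σ ≈ 1.108, CV ≈ 1.553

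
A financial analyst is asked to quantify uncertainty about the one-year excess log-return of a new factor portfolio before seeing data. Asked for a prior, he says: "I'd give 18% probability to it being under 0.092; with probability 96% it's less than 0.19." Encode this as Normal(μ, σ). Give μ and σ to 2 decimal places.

For Normal(μ,σ), the p-quantile is μ + z_p·σ. Here z_{0.18} = -0.9154, z_{0.96} = 1.751.
So 0.092 = μ − 0.9154σ and 0.19 = μ + 1.751σ.
Subtracting: σ = (0.19 − 0.092)/(1.751 − (-0.9154)) = 0.04.
Then μ = 0.092 − (-0.9154)·0.04 = 0.13.

μ = 0.13, σ = 0.04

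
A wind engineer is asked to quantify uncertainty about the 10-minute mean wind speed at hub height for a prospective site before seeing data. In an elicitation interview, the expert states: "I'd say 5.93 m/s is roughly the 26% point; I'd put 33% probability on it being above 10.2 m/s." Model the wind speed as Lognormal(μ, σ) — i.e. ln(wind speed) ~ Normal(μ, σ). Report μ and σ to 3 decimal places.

μ ≈ 2.102, σ ≈ 0.501

If T ~ Lognormal(μ,σ) then ln T ~ Normal(μ,σ), so the p-quantile of ln T is μ + z_p·σ.
ln(5.93) = 1.78 and ln(10.2) = 2.322; z_{0.26} = -0.6433, z_{0.67} = 0.4399.
σ = (2.322 − 1.78)/(0.4399 − (-0.6433)) = 0.501.
μ = 1.78 − (-0.6433)·0.501 = 2.102.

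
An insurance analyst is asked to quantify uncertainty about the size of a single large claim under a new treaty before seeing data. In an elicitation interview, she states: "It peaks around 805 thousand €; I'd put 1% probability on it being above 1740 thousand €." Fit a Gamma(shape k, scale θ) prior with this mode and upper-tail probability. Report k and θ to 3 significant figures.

Gamma(k,θ) with k>1 has mode (k−1)θ, so θ = 805/(k−1).
Need P(X < 1740) = 0.99 with θ tied to k this way. Start at k = 2, θ = 805: P(X<1740) ≈ 0.636.
Too low — raise k to concentrate. Iterating converges to k ≈ 9.14.
Then θ = 805/(9.14−1) ≈ 98.9.

k ≈ 9.14, θ ≈ 98.9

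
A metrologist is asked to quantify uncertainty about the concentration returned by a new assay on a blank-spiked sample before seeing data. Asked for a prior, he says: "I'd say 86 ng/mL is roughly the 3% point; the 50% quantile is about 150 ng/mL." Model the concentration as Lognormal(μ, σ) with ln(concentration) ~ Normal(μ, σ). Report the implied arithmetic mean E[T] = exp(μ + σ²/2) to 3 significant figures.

E[T] ≈ 157 ng/mL

If T ~ Lognormal(μ,σ) then ln T ~ Normal(μ,σ), so the p-quantile of ln T is μ + z_p·σ.
ln(86) = 4.454 and ln(150) = 5.011; z_{0.03} = -1.881, z_{0.5} = 0.
σ = (5.011 − 4.454)/(0 − (-1.881)) = 0.296.
μ = 4.454 − (-1.881)·0.296 = 5.011.
E[T] = exp(μ + σ²/2) = exp(5.011 + 0.0437) = 157 ng/mL.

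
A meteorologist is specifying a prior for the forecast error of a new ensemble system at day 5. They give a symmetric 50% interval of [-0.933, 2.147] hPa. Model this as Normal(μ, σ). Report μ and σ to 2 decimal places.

μ = 0.61, σ = 2.28

A symmetric 50% interval runs μ ± z·σ with z = 0.6745.
Half-width = 1.54, so σ = 1.54/0.6745 = 2.28.
μ is the interval midpoint, 0.61.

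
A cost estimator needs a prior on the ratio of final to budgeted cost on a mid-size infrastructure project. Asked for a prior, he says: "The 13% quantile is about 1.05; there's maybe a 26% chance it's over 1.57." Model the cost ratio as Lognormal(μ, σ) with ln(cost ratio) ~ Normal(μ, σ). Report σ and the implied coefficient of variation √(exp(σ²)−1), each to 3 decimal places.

If T ~ Lognormal(μ,σ) then ln T ~ Normal(μ,σ), so the p-quantile of ln T is μ + z_p·σ.
ln(1.05) = 0.04879 and ln(1.57) = 0.4511; z_{0.13} = -1.126, z_{0.74} = 0.6433.
σ = (0.4511 − 0.04879)/(0.6433 − (-1.126)) = 0.227.
μ = 0.04879 − (-1.126)·0.227 = 0.305.
CV = √(exp(σ²)−1) = √(exp(0.0517)−1) = 0.230.

σ ≈ 0.227, CV ≈ 0.230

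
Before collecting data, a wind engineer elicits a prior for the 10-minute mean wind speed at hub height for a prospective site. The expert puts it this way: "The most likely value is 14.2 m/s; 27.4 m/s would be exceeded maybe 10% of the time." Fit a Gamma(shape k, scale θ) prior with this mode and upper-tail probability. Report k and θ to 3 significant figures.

Gamma(k,θ) with k>1 has mode (k−1)θ, so θ = 14.2/(k−1).
Need P(X < 27.4) = 0.9 with θ tied to k this way. Start at k = 2, θ = 14.2: P(X<27.4) ≈ 0.575.
Too low — raise k to concentrate. Iterating converges to k ≈ 5.43.
Then θ = 14.2/(5.43−1) ≈ 3.21.

k ≈ 5.43, θ ≈ 3.21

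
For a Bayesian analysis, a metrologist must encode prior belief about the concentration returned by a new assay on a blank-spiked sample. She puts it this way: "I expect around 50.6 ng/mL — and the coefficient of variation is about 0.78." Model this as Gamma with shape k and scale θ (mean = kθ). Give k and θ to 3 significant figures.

For Gamma(k, scale θ): mean = kθ, variance = kθ², so CV = 1/√k.
CV = 0.78, hence k = 1/CV² = 1.64.
Then θ = mean/k = 50.6/1.64 = 30.8.

k ≈ 1.64, θ ≈ 30.8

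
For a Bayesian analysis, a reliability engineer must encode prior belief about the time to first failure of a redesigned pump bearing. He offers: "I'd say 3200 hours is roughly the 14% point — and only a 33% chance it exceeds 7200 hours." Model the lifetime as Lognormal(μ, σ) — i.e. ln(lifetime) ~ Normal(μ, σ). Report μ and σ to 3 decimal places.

If T ~ Lognormal(μ,σ) then ln T ~ Normal(μ,σ), so the p-quantile of ln T is μ + z_p·σ.
ln(3200) = 8.071 and ln(7200) = 8.882; z_{0.14} = -1.08, z_{0.67} = 0.4399.
σ = (8.882 − 8.071)/(0.4399 − (-1.08)) = 0.533.
μ = 8.071 − (-1.08)·0.533 = 8.647.

μ ≈ 8.647, σ ≈ 0.533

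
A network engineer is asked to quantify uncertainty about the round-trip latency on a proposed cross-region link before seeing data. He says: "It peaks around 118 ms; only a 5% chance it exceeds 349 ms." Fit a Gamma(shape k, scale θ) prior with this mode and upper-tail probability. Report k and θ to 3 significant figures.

k ≈ 3.26, θ ≈ 52.2

Gamma(k,θ) with k>1 has mode (k−1)θ, so θ = 118/(k−1).
Need P(X < 349) = 0.95 with θ tied to k this way. Start at k = 2, θ = 118: P(X<349) ≈ 0.794.
Too low — raise k to concentrate. Iterating converges to k ≈ 3.26.
Then θ = 118/(3.26−1) ≈ 52.2.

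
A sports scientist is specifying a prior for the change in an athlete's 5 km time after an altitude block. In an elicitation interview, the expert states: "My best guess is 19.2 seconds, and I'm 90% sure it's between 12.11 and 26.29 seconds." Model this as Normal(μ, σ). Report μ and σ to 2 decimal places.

A symmetric 90% interval runs μ ± z·σ with z = 1.645.
Half-width = 7.09, so σ = 7.09/1.645 = 4.31.
μ is the stated best guess, 19.20.

μ = 19.20, σ = 4.31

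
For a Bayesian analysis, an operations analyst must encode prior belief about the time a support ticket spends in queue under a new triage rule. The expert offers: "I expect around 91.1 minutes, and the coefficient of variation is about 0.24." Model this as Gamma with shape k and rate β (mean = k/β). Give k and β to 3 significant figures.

For Gamma(k, rate β): mean = k/β, variance = k/β², so CV = 1/√k.
CV = 0.24, hence k = 1/CV² = 17.4.
Then β = k/mean = 17.4/91.1 = 0.191.

k ≈ 17.4, β ≈ 0.191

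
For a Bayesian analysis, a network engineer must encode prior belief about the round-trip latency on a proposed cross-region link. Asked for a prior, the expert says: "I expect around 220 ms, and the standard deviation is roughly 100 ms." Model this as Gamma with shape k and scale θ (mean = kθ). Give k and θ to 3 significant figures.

For Gamma(k, scale θ): mean = kθ, variance = kθ², so CV = 1/√k.
CV = SD/mean = 100/220 = 0.4545, hence k = 1/CV² = 4.84.
Then θ = mean/k = 220/4.84 = 45.5.

k ≈ 4.84, θ ≈ 45.5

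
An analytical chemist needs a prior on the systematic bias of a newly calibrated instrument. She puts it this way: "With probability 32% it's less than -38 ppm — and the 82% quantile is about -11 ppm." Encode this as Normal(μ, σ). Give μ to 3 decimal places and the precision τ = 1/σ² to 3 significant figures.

μ = -28.870, τ = 0.00262

For Normal(μ,σ), the p-quantile is μ + z_p·σ. Here z_{0.32} = -0.4677, z_{0.82} = 0.9154.
So -38 = μ − 0.4677σ and -11 = μ + 0.9154σ.
Subtracting: σ = (-11 − -38)/(0.9154 − (-0.4677)) = 19.522.
Then μ = -38 − (-0.4677)·19.522 = -28.870.
Precision τ = 1/σ² = 1/19.52² = 0.00262.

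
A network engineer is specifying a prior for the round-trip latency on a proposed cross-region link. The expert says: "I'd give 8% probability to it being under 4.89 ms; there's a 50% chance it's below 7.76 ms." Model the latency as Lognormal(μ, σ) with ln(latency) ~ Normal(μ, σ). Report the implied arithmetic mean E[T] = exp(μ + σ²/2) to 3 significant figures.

If T ~ Lognormal(μ,σ) then ln T ~ Normal(μ,σ), so the p-quantile of ln T is μ + z_p·σ.
ln(4.89) = 1.587 and ln(7.76) = 2.049; z_{0.08} = -1.405, z_{0.5} = 0.
σ = (2.049 − 1.587)/(0 − (-1.405)) = 0.329.
μ = 1.587 − (-1.405)·0.329 = 2.049.
E[T] = exp(μ + σ²/2) = exp(2.049 + 0.0540) = 8.19 ms.

E[T] ≈ 8.19 ms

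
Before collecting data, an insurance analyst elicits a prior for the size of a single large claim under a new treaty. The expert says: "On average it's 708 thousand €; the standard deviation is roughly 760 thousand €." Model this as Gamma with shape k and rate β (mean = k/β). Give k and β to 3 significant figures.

k ≈ 0.868, β ≈ 0.00123

For Gamma(k, rate β): mean = k/β, variance = k/β², so CV = 1/√k.
CV = SD/mean = 760/708 = 1.073, hence k = 1/CV² = 0.868.
Then β = k/mean = 0.868/708 = 0.00123.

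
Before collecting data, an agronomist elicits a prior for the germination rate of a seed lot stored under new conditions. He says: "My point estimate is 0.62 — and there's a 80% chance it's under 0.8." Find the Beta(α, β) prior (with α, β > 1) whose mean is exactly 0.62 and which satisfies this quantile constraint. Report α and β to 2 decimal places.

α ≈ 3.31, β ≈ 2.03

With mean 0.62 fixed, write α = 0.62s, β = 0.38s where s = α+β.
Need P(θ < 0.8) = 0.8 under Beta(0.62s, 0.38s). Normal approximation: (q−m)/√(m(1−m)/s) ≈ z_{0.8} = 0.842, so s ≈ 0.62·0.38·(0.842)²/(0.8−0.62)² = 5.2.
At s = 5.2: P(θ<0.8) ≈ 0.795. Adjusting to match 0.8 gives s ≈ 5.34.
So α = 0.62·5.34 ≈ 3.31, β = 0.38·5.34 ≈ 2.03.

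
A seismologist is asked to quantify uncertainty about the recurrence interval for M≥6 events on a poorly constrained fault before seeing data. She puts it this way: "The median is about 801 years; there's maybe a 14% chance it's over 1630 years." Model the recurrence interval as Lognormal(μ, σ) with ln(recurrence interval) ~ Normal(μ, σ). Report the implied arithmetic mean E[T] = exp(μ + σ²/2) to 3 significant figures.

If T ~ Lognormal(μ,σ) then ln T ~ Normal(μ,σ), so the p-quantile of ln T is μ + z_p·σ.
ln(801) = 6.686 and ln(1630) = 7.396; z_{0.5} = 0, z_{0.86} = 1.08.
σ = (7.396 − 6.686)/(1.08 − (0)) = 0.658.
μ = 6.686 − (0)·0.658 = 6.686.
E[T] = exp(μ + σ²/2) = exp(6.686 + 0.2163) = 994 years.

E[T] ≈ 994 years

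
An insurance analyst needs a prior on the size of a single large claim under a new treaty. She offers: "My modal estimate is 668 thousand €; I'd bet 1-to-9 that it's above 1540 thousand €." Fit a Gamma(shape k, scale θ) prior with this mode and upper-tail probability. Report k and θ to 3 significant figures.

k ≈ 3.76, θ ≈ 242

Gamma(k,θ) with k>1 has mode (k−1)θ, so θ = 668/(k−1).
Need P(X < 1540) = 0.9 with θ tied to k this way. Start at k = 2, θ = 668: P(X<1540) ≈ 0.670.
Too low — raise k to concentrate. Iterating converges to k ≈ 3.76.
Then θ = 668/(3.76−1) ≈ 242.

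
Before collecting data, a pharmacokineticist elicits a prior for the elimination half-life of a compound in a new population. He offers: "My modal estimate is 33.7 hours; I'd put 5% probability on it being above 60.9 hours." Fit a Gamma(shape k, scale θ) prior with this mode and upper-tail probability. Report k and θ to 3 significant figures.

k ≈ 8.96, θ ≈ 4.23

Gamma(k,θ) with k>1 has mode (k−1)θ, so θ = 33.7/(k−1).
Need P(X < 60.9) = 0.95 with θ tied to k this way. Start at k = 2, θ = 33.7: P(X<60.9) ≈ 0.539.
Too low — raise k to concentrate. Iterating converges to k ≈ 8.96.
Then θ = 33.7/(8.96−1) ≈ 4.23.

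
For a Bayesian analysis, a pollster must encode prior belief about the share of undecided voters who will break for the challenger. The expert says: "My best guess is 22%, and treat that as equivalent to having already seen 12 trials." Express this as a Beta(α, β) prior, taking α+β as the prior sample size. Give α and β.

Under the effective-sample-size interpretation, Beta(α, β) has prior mean α/(α+β) and prior sample size α+β.
So α+β = 12 and α/(α+β) = 0.22, giving α = 0.22·12 = 2.64 and β = 12 − 2.64 = 9.36.

α = 2.64, β = 9.36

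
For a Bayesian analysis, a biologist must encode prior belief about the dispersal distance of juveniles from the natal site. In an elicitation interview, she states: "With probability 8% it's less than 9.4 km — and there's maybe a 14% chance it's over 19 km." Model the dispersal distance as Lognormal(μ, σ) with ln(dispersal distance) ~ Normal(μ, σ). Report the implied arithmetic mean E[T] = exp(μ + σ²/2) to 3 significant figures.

If T ~ Lognormal(μ,σ) then ln T ~ Normal(μ,σ), so the p-quantile of ln T is μ + z_p·σ.
ln(9.4) = 2.241 and ln(19) = 2.944; z_{0.08} = -1.405, z_{0.86} = 1.08.
σ = (2.944 − 2.241)/(1.08 − (-1.405)) = 0.283.
μ = 2.241 − (-1.405)·0.283 = 2.639.
E[T] = exp(μ + σ²/2) = exp(2.639 + 0.0401) = 14.6 km.

E[T] ≈ 14.6 km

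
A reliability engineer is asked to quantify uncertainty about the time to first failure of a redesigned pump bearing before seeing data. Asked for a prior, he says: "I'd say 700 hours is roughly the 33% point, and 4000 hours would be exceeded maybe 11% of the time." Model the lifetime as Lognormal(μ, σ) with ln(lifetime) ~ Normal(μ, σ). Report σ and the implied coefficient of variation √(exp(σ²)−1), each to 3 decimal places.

If T ~ Lognormal(μ,σ) then ln T ~ Normal(μ,σ), so the p-quantile of ln T is μ + z_p·σ.
ln(700) = 6.551 and ln(4000) = 8.294; z_{0.33} = -0.4399, z_{0.89} = 1.227.
σ = (8.294 − 6.551)/(1.227 − (-0.4399)) = 1.046.
μ = 6.551 − (-0.4399)·1.046 = 7.011.
CV = √(exp(σ²)−1) = √(exp(1.0940)−1) = 1.409.

σ ≈ 1.046, CV ≈ 1.409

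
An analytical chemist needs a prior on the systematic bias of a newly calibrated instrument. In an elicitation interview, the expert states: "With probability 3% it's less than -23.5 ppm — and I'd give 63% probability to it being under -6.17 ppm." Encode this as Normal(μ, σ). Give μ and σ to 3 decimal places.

μ = -8.769, σ = 7.832

The p-quantile of Normal(μ,σ) is μ + z_p·σ, with z_{0.03} = -1.881 and z_{0.63} = 0.3319.
Eliminate σ: μ = (z₂·x₁ − z₁·x₂)/(z₂ − z₁) = (0.3319·-23.5 − (-1.881)·-6.17)/2.213 = -8.769.
Then σ = (x₂ − x₁)/(z₂ − z₁) = (-6.17 − -23.5)/2.213 = 7.832.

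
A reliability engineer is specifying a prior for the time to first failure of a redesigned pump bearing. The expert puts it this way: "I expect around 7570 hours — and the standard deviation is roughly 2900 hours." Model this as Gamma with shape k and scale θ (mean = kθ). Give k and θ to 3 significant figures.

For Gamma(k, scale θ): mean = kθ, variance = kθ², so CV = 1/√k.
CV = SD/mean = 2900/7570 = 0.3831, hence k = 1/CV² = 6.81.
Then θ = mean/k = 7570/6.81 = 1110.

k ≈ 6.81, θ ≈ 1110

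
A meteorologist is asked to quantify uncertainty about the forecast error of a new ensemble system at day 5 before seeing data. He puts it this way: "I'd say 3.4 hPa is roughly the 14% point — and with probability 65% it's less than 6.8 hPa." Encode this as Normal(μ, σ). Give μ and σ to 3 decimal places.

For Normal(μ,σ), the p-quantile is μ + z_p·σ. Here z_{0.14} = -1.08, z_{0.65} = 0.3853.
So 3.4 = μ − 1.08σ and 6.8 = μ + 0.3853σ.
Subtracting: σ = (6.8 − 3.4)/(0.3853 − (-1.08)) = 2.320.
Then μ = 3.4 − (-1.08)·2.320 = 5.906.

μ = 5.906, σ = 2.320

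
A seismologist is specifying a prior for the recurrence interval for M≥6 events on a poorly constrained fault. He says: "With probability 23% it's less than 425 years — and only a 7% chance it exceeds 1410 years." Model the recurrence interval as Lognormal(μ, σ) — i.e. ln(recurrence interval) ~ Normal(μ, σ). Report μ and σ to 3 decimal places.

If T ~ Lognormal(μ,σ) then ln T ~ Normal(μ,σ), so the p-quantile of ln T is μ + z_p·σ.
ln(425) = 6.052 and ln(1410) = 7.251; z_{0.23} = -0.7388, z_{0.93} = 1.476.
σ = (7.251 − 6.052)/(1.476 − (-0.7388)) = 0.542.
μ = 6.052 − (-0.7388)·0.542 = 6.452.

μ ≈ 6.452, σ ≈ 0.542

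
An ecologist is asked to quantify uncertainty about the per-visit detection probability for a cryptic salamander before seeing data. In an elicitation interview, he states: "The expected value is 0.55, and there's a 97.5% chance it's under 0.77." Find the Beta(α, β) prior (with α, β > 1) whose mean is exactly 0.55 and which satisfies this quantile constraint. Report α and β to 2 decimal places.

α ≈ 9.45, β ≈ 7.73

With mean 0.55 fixed, write α = 0.55s, β = 0.45s where s = α+β.
Need P(θ < 0.77) = 0.975 under Beta(0.55s, 0.45s). Normal approximation: (q−m)/√(m(1−m)/s) ≈ z_{0.975} = 1.96, so s ≈ 0.55·0.45·(1.96)²/(0.77−0.55)² = 19.6.
At s = 19.6: P(θ<0.77) ≈ 0.982. Adjusting to match 0.975 gives s ≈ 17.18.
So α = 0.55·17.18 ≈ 9.45, β = 0.45·17.18 ≈ 7.73.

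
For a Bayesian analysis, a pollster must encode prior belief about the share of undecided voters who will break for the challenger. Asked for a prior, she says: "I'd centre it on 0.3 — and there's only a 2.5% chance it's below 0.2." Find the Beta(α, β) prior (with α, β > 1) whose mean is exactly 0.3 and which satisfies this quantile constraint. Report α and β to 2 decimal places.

α ≈ 21.34, β ≈ 49.80

With mean 0.3 fixed, write α = 0.3s, β = 0.7s where s = α+β.
Need P(θ < 0.2) = 0.025 under Beta(0.3s, 0.7s). Normal approximation: (q−m)/√(m(1−m)/s) ≈ z_{0.025} = -1.96, so s ≈ 0.3·0.7·(-1.96)²/(0.2−0.3)² = 80.7.
At s = 80.7: P(θ<0.2) ≈ 0.018. Adjusting to match 0.025 gives s ≈ 71.15.
So α = 0.3·71.15 ≈ 21.34, β = 0.7·71.15 ≈ 49.80.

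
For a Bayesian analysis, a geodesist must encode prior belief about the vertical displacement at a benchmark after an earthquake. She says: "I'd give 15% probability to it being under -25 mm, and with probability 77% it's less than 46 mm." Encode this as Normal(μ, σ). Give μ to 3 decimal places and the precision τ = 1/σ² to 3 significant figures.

The p-quantile of Normal(μ,σ) is μ + z_p·σ, with z_{0.15} = -1.036 and z_{0.77} = 0.7388.
Eliminate σ: μ = (z₂·x₁ − z₁·x₂)/(z₂ − z₁) = (0.7388·-25 − (-1.036)·46)/1.775 = 16.451.
Then σ = (x₂ − x₁)/(z₂ − z₁) = (46 − -25)/1.775 = 39.994.
Precision τ = 1/σ² = 1/39.99² = 0.000625.

μ = 16.451, τ = 0.000625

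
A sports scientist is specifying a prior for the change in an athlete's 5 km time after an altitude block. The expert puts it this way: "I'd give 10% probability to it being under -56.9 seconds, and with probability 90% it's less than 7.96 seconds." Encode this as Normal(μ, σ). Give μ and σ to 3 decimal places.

The p-quantile of Normal(μ,σ) is μ + z_p·σ, with z_{0.1} = -1.282 and z_{0.9} = 1.282.
Eliminate σ: μ = (z₂·x₁ − z₁·x₂)/(z₂ − z₁) = (1.282·-56.9 − (-1.282)·7.96)/2.563 = -24.470.
Then σ = (x₂ − x₁)/(z₂ − z₁) = (7.96 − -56.9)/2.563 = 25.305.

μ = -24.470, σ = 25.305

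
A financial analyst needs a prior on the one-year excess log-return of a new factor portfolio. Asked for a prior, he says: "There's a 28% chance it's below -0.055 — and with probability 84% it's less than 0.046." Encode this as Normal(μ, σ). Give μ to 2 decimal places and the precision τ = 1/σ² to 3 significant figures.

μ = -0.02, τ = 244

For Normal(μ,σ), the p-quantile is μ + z_p·σ. Here z_{0.28} = -0.5828, z_{0.84} = 0.9945.
So -0.055 = μ − 0.5828σ and 0.046 = μ + 0.9945σ.
Subtracting: σ = (0.046 − -0.055)/(0.9945 − (-0.5828)) = 0.06.
Then μ = -0.055 − (-0.5828)·0.06 = -0.02.
Precision τ = 1/σ² = 1/0.06403² = 244.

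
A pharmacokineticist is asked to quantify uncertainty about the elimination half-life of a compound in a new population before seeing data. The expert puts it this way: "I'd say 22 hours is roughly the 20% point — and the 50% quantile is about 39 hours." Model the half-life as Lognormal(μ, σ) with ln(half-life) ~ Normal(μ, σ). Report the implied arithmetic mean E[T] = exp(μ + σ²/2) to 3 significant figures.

If T ~ Lognormal(μ,σ) then ln T ~ Normal(μ,σ), so the p-quantile of ln T is μ + z_p·σ.
ln(22) = 3.091 and ln(39) = 3.664; z_{0.2} = -0.8416, z_{0.5} = 0.
σ = (3.664 − 3.091)/(0 − (-0.8416)) = 0.680.
μ = 3.091 − (-0.8416)·0.680 = 3.664.
E[T] = exp(μ + σ²/2) = exp(3.664 + 0.2314) = 49.2 hours.

E[T] ≈ 49.2 hours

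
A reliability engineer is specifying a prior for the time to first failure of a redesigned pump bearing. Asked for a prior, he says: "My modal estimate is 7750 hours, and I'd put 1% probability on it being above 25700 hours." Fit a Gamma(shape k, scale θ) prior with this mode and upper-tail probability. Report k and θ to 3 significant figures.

Gamma(k,θ) with k>1 has mode (k−1)θ, so θ = 7750/(k−1).
Need P(X < 25700) = 0.99 with θ tied to k this way. Start at k = 2, θ = 7750: P(X<25700) ≈ 0.843.
Too low — raise k to concentrate. Iterating converges to k ≈ 4.06.
Then θ = 7750/(4.06−1) ≈ 2540.

k ≈ 4.06, θ ≈ 2540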